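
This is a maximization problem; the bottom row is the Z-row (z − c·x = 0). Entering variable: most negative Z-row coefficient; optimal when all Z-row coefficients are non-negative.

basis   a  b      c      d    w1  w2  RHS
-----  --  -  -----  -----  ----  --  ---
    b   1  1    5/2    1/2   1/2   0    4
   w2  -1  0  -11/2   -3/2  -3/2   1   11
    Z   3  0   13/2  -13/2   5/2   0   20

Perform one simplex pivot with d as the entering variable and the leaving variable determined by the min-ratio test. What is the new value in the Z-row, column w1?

9

Ratio test on column d — row 1: 4/(1/2) = 8; row 2: entry -3/2 ≤ 0. Minimum is 8 at row 1 (b leaves); pivot element 1/2.
Divide row 1 by 1/2; eliminate column d from the other rows.
Z-row update in column w1: 5/2 − (-13/2)·1 = 9.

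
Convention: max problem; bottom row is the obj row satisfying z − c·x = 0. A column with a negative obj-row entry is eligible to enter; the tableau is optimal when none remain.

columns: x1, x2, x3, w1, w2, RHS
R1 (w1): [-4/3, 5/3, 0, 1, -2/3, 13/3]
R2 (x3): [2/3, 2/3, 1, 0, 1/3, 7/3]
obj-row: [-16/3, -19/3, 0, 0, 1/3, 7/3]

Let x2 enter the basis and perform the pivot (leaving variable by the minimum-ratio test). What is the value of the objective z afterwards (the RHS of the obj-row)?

Ratio test on column x2 — row 1: (13/3)/(5/3) = 13/5; row 2: (7/3)/(2/3) = 7/2. Minimum is 13/5 at row 1 (w1 leaves); pivot element 5/3.
Pivot on row 1; the obj-row RHS becomes 7/3 − (-19/3)·(13/5) = 94/5.

94/5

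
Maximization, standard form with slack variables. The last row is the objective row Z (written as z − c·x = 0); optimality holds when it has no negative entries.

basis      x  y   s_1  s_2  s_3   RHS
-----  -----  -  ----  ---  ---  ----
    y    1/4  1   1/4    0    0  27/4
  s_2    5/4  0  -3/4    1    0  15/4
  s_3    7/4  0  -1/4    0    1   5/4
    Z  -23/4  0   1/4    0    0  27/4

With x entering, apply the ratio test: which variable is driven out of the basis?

Column x entries and ratios — y: (27/4)/(1/4) = 27; s_2: (15/4)/(5/4) = 3; s_3: (5/4)/(7/4) = 5/7.
Smallest ratio is 5/7 in the row of s_3, so s_3 leaves.

s_3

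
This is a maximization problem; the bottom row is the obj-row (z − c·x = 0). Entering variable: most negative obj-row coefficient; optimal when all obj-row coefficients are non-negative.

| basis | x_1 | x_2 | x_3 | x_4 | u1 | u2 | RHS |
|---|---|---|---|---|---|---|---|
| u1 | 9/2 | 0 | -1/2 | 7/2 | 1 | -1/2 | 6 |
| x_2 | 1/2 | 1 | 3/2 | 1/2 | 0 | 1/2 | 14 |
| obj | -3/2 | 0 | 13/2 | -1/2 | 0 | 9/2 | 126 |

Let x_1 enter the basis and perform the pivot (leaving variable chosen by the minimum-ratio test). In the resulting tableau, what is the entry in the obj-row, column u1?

1/3

Ratio test on column x_1 — row 1: 6/(9/2) = 4/3; row 2: 14/(1/2) = 28. Minimum is 4/3 at row 1 (u1 leaves); pivot element 9/2.
Divide row 1 by 9/2; eliminate column x_1 from the other rows.
obj-row update in column u1: 0 − (-3/2)·(2/9) = 1/3.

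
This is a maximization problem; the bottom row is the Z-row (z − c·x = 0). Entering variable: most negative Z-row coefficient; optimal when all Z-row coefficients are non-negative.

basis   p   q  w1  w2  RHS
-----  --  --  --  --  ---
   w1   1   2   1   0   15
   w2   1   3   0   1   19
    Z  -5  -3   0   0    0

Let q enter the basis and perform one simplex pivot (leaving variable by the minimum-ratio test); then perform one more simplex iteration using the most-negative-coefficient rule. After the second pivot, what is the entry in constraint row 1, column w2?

-2

Ratio test on column q — row 1: 15/2 = 15/2; row 2: 19/3 = 19/3. Minimum is 19/3 at row 2 (w2 leaves); pivot element 3.
Divide row 2 by 3; eliminate column q from the other rows.
Second iteration: most negative Z-row entry is -4 in column p, so p enters.
Ratio test on column p — row 1: (7/3)/(1/3) = 7; row 2: (19/3)/(1/3) = 19. Minimum is 7 at row 1 (w1 leaves); pivot element 1/3.
Divide row 1 by 1/3; eliminate column p from the other rows.
After both pivots, the entry at constraint row 1, column w2 is -2.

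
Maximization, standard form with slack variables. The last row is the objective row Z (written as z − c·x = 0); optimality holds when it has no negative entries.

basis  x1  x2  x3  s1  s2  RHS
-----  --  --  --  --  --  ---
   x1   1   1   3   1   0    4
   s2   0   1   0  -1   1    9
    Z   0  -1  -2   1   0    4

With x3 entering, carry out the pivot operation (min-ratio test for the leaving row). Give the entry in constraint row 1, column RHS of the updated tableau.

4/3

Ratio test on column x3 — row 1: 4/3 = 4/3; row 2: entry 0 ≤ 0. Minimum is 4/3 at row 1 (x1 leaves); pivot element 3.
Divide row 1 by 3; eliminate column x3 from the other rows.
In the new row 1, the RHS entry is the old entry divided by the pivot: 4/3 = 4/3.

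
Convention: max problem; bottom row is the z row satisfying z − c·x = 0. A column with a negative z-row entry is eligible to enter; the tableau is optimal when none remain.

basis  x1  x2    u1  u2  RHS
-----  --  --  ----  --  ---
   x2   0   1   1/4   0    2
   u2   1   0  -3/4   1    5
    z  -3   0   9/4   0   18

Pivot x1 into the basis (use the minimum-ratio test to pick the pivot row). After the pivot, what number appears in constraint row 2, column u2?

Ratio test on column x1 — row 1: entry 0 ≤ 0; row 2: 5/1 = 5. Minimum is 5 at row 2 (u2 leaves); pivot element 1.
Divide row 2 by 1; eliminate column x1 from the other rows.
In the new row 2, the u2 entry is the old entry divided by the pivot: 1/1 = 1.

1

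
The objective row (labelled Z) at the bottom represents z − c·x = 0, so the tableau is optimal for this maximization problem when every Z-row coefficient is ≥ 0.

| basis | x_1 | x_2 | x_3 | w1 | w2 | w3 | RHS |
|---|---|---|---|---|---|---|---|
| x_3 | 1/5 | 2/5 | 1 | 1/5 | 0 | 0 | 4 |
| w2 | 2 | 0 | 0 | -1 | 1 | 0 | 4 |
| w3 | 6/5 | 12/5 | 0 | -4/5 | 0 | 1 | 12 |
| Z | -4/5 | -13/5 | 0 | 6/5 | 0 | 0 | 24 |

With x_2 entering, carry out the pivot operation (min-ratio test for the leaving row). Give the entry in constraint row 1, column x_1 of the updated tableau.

0

Ratio test on column x_2 — row 1: 4/(2/5) = 10; row 2: entry 0 ≤ 0; row 3: 12/(12/5) = 5. Minimum is 5 at row 3 (w3 leaves); pivot element 12/5.
Divide row 3 by 12/5; eliminate column x_2 from the other rows.
Row 1 update in column x_1: 1/5 − (2/5)·(1/2) = 0.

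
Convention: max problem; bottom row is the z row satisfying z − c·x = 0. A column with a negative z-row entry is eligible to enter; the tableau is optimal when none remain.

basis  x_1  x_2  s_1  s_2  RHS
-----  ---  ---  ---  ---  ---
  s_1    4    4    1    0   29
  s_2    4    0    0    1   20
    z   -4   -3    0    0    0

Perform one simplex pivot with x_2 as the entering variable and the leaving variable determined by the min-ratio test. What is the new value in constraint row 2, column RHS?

Ratio test on column x_2 — row 1: 29/4 = 29/4; row 2: entry 0 ≤ 0. Minimum is 29/4 at row 1 (s_1 leaves); pivot element 4.
Divide row 1 by 4; eliminate column x_2 from the other rows.
Row 2 update in column RHS: 20 − 0·(29/4) = 20.

20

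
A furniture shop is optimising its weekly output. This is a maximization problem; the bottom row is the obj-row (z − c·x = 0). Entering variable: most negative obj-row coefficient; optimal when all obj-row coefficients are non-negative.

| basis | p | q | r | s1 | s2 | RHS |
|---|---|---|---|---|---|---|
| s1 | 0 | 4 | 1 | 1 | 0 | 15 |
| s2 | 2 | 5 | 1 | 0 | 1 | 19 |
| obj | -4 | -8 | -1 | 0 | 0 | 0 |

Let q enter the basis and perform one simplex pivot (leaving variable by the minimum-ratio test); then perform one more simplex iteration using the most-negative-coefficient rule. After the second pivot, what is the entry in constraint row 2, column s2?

Ratio test on column q — row 1: 15/4 = 15/4; row 2: 19/5 = 19/5. Minimum is 15/4 at row 1 (s1 leaves); pivot element 4.
Divide row 1 by 4; eliminate column q from the other rows.
Second iteration: most negative obj-row entry is -4 in column p, so p enters.
Ratio test on column p — row 1: entry 0 ≤ 0; row 2: (1/4)/2 = 1/8. Minimum is 1/8 at row 2 (s2 leaves); pivot element 2.
Divide row 2 by 2; eliminate column p from the other rows.
After both pivots, the entry at constraint row 2, column s2 is 1/2.

1/2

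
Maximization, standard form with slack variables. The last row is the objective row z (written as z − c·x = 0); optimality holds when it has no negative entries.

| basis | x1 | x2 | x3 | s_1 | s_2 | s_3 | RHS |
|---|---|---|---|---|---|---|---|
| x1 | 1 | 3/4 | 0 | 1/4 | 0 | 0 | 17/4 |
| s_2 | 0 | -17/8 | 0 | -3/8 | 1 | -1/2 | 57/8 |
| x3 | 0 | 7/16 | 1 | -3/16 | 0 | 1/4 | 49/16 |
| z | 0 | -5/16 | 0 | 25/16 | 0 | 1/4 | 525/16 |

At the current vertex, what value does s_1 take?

s_1 is not in the basis, so in the current basic feasible solution s_1 = 0.

0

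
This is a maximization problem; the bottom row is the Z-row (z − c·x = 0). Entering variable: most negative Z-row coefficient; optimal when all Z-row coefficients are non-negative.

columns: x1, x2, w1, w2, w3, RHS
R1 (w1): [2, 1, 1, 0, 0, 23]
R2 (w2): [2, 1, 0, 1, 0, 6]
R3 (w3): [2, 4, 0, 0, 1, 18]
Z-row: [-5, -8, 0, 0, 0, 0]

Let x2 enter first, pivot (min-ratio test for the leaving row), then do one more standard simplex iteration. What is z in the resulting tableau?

Ratio test on column x2 — row 1: 23/1 = 23; row 2: 6/1 = 6; row 3: 18/4 = 9/2. Minimum is 9/2 at row 3 (w3 leaves); pivot element 4.
Pivot on row 3; the Z-row RHS becomes 0 − (-8)·(9/2) = 36.
Next entering variable (most negative Z-row entry -1): x1.
Ratio test on column x1 — row 1: (37/2)/(3/2) = 37/3; row 2: (3/2)/(3/2) = 1; row 3: (9/2)/(1/2) = 9. Minimum is 1 at row 2 (w2 leaves); pivot element 3/2.
After the second pivot the Z-row RHS is 36 − (-1)·1 = 37.

37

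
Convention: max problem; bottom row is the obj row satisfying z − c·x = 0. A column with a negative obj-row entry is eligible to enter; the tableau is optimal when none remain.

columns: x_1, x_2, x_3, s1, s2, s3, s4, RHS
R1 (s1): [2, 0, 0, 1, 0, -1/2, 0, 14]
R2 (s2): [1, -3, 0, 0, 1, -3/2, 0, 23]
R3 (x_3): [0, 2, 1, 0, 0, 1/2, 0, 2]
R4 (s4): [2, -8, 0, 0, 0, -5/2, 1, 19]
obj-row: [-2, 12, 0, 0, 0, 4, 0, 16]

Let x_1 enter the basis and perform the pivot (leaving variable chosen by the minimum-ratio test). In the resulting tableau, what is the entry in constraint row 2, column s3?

-5/4

Ratio test on column x_1 — row 1: 14/2 = 7; row 2: 23/1 = 23; row 3: entry 0 ≤ 0; row 4: 19/2 = 19/2. Minimum is 7 at row 1 (s1 leaves); pivot element 2.
Divide row 1 by 2; eliminate column x_1 from the other rows.
Row 2 update in column s3: -3/2 − 1·(-1/4) = -5/4.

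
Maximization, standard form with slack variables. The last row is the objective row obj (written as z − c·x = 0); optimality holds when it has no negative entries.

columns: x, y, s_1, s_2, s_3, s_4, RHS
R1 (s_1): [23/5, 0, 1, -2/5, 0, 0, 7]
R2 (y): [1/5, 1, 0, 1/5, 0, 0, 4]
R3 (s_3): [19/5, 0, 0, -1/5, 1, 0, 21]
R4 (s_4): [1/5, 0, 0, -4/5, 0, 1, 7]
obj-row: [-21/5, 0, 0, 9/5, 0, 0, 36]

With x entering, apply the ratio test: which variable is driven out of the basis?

s_1

Column x entries and ratios — s_1: 7/(23/5) = 35/23; y: 4/(1/5) = 20; s_3: 21/(19/5) = 105/19; s_4: 7/(1/5) = 35.
Smallest ratio is 35/23 in the row of s_1, so s_1 leaves.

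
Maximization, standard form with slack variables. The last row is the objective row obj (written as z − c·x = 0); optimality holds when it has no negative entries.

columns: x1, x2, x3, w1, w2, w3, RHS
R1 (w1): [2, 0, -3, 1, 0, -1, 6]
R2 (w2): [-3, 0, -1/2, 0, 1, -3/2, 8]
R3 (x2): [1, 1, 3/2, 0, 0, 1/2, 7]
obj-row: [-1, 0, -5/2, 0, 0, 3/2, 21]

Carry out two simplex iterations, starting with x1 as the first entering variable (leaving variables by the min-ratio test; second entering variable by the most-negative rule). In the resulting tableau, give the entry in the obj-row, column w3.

Ratio test on column x1 — row 1: 6/2 = 3; row 2: entry -3 ≤ 0; row 3: 7/1 = 7. Minimum is 3 at row 1 (w1 leaves); pivot element 2.
Divide row 1 by 2; eliminate column x1 from the other rows.
Second iteration: most negative obj-row entry is -4 in column x3, so x3 enters.
Ratio test on column x3 — row 1: entry -3/2 ≤ 0; row 2: entry -5 ≤ 0; row 3: 4/3 = 4/3. Minimum is 4/3 at row 3 (x2 leaves); pivot element 3.
Divide row 3 by 3; eliminate column x3 from the other rows.
After both pivots, the entry at the obj-row, column w3 is 7/3.

7/3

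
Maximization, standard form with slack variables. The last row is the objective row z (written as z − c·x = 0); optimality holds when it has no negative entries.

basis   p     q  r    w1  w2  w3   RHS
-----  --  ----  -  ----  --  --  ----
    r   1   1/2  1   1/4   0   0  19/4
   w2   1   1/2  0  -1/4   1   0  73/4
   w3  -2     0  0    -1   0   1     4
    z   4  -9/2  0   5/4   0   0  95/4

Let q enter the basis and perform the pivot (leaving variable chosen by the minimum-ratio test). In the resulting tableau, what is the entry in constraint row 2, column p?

Ratio test on column q — row 1: (19/4)/(1/2) = 19/2; row 2: (73/4)/(1/2) = 73/2; row 3: entry 0 ≤ 0. Minimum is 19/2 at row 1 (r leaves); pivot element 1/2.
Divide row 1 by 1/2; eliminate column q from the other rows.
Row 2 update in column p: 1 − (1/2)·2 = 0.

0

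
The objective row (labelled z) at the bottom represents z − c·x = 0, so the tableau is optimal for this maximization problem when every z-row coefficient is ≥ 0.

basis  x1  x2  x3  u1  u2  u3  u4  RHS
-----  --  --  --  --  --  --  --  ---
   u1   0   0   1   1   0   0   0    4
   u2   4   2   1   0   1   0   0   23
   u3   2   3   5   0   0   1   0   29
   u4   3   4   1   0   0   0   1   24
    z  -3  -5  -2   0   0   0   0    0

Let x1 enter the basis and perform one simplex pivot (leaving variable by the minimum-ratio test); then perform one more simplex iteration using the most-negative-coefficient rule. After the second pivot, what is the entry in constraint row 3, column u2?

Ratio test on column x1 — row 1: entry 0 ≤ 0; row 2: 23/4 = 23/4; row 3: 29/2 = 29/2; row 4: 24/3 = 8. Minimum is 23/4 at row 2 (u2 leaves); pivot element 4.
Divide row 2 by 4; eliminate column x1 from the other rows.
Second iteration: most negative z-row entry is -7/2 in column x2, so x2 enters.
Ratio test on column x2 — row 1: entry 0 ≤ 0; row 2: (23/4)/(1/2) = 23/2; row 3: (35/2)/2 = 35/4; row 4: (27/4)/(5/2) = 27/10. Minimum is 27/10 at row 4 (u4 leaves); pivot element 5/2.
Divide row 4 by 5/2; eliminate column x2 from the other rows.
After both pivots, the entry at constraint row 3, column u2 is 1/10.

1/10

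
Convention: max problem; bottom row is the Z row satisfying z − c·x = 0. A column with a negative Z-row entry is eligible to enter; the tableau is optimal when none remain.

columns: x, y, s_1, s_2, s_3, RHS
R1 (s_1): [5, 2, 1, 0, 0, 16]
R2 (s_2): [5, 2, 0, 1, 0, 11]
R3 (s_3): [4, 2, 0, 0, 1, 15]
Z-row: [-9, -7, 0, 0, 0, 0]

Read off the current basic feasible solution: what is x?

0

x is not in the basis, so in the current basic feasible solution x = 0.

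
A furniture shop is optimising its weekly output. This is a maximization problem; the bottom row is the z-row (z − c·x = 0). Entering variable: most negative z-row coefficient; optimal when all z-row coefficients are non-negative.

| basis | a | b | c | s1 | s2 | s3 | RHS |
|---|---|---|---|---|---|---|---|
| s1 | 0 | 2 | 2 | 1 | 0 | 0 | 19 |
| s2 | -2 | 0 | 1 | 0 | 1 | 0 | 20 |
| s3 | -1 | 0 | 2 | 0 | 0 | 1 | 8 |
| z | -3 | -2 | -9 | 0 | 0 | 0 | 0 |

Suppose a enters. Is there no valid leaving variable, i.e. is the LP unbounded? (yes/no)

yes

Every constraint-row entry in column a is ≤ 0, so increasing a is unbounded.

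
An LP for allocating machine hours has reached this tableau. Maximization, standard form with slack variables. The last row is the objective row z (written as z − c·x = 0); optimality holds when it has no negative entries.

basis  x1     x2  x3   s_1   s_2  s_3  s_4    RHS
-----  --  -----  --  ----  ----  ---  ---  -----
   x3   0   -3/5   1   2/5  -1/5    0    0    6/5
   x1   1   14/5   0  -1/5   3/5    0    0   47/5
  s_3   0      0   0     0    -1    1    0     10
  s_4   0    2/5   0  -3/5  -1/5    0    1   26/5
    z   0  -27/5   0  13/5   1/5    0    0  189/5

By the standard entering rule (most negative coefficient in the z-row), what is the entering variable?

x2

Negative z-row entries: x2: -27/5.
The most negative is -27/5 in column x2, so x2 enters.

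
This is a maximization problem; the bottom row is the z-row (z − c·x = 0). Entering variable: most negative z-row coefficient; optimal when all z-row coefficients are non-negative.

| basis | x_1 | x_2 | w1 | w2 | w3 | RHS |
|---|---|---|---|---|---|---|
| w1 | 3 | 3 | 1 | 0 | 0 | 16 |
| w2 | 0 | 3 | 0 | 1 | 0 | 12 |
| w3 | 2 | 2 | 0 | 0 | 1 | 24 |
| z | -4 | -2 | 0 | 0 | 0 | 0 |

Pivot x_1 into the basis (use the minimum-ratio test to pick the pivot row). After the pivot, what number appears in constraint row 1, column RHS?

16/3

Ratio test on column x_1 — row 1: 16/3 = 16/3; row 2: entry 0 ≤ 0; row 3: 24/2 = 12. Minimum is 16/3 at row 1 (w1 leaves); pivot element 3.
Divide row 1 by 3; eliminate column x_1 from the other rows.
In the new row 1, the RHS entry is the old entry divided by the pivot: 16/3 = 16/3.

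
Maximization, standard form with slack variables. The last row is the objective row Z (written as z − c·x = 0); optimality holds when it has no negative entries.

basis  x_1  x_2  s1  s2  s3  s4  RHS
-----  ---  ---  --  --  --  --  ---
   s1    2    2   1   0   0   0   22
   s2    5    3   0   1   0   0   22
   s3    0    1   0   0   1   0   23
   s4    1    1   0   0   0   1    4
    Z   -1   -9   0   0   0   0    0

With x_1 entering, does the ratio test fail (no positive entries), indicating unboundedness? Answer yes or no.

no

Column x_1 has positive entries in row(s) 1, 2, 4, so the ratio test bounds it — not unbounded.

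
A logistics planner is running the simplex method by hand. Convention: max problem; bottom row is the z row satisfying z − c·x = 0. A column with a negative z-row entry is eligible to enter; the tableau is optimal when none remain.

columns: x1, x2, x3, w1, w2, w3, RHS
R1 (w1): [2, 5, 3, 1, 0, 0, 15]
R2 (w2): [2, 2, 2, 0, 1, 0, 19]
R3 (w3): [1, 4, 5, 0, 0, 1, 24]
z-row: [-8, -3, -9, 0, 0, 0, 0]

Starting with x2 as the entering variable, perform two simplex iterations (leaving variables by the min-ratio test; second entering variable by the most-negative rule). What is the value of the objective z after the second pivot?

Ratio test on column x2 — row 1: 15/5 = 3; row 2: 19/2 = 19/2; row 3: 24/4 = 6. Minimum is 3 at row 1 (w1 leaves); pivot element 5.
Pivot on row 1; the z-row RHS becomes 0 − (-3)·3 = 9.
Next entering variable (most negative z-row entry -36/5): x3.
Ratio test on column x3 — row 1: 3/(3/5) = 5; row 2: 13/(4/5) = 65/4; row 3: 12/(13/5) = 60/13. Minimum is 60/13 at row 3 (w3 leaves); pivot element 13/5.
After the second pivot the z-row RHS is 9 − (-36/5)·(60/13) = 549/13.

549/13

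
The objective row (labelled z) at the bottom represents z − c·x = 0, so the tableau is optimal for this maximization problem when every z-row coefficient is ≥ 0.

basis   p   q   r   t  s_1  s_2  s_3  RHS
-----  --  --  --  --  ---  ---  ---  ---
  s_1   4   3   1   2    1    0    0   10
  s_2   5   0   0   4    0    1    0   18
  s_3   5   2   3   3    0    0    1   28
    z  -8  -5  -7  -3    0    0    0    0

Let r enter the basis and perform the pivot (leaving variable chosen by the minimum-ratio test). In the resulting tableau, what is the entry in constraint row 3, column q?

2/3

Ratio test on column r — row 1: 10/1 = 10; row 2: entry 0 ≤ 0; row 3: 28/3 = 28/3. Minimum is 28/3 at row 3 (s_3 leaves); pivot element 3.
Divide row 3 by 3; eliminate column r from the other rows.
In the new row 3, the q entry is the old entry divided by the pivot: 2/3 = 2/3.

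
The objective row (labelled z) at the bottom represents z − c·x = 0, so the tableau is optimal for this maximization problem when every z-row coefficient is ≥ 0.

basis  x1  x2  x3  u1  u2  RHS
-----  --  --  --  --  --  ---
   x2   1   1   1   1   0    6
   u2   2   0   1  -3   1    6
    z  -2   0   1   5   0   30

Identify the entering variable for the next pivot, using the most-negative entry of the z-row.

Negative z-row entries: x1: -2.
The most negative is -2 in column x1, so x1 enters.

x1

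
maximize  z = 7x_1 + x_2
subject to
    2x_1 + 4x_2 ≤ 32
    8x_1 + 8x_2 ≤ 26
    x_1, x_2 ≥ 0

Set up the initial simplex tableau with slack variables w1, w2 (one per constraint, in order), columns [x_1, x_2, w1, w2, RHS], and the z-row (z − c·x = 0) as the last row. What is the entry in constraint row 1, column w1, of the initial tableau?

1

Slack w1 belongs to constraint 1; its column is the unit vector e_1, so the entry in row 1 is 1.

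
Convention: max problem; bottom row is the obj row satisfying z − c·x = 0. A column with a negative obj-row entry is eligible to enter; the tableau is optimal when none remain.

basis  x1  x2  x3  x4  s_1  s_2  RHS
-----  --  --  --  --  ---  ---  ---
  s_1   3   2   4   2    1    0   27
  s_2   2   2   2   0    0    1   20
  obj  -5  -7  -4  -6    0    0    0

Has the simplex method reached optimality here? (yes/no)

The obj-row has a negative entry -7 in column x2, so it is not optimal.

no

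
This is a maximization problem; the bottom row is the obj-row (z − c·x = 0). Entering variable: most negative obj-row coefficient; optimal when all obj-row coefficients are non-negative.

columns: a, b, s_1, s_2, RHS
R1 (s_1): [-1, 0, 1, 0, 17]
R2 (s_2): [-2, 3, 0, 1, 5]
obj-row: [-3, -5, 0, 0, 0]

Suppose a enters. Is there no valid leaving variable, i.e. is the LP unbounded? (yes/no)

yes

Every constraint-row entry in column a is ≤ 0, so increasing a is unbounded.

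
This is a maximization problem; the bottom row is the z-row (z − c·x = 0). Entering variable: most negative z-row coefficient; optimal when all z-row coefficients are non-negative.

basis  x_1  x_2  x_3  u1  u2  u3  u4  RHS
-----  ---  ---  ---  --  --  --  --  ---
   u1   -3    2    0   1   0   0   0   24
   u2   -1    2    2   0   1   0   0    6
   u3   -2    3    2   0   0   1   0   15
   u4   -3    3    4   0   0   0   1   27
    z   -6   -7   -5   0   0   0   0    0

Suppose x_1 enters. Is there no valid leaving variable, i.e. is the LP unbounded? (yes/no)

Every constraint-row entry in column x_1 is ≤ 0, so increasing x_1 is unbounded.

yes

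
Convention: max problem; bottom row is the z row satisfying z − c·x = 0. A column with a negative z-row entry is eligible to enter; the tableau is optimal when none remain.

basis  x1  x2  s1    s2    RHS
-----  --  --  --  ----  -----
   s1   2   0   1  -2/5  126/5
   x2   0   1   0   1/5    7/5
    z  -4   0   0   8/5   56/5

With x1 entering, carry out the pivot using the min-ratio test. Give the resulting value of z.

308/5

Ratio test on column x1 — row 1: (126/5)/2 = 63/5; row 2: entry 0 ≤ 0. Minimum is 63/5 at row 1 (s1 leaves); pivot element 2.
Pivot on row 1; the z-row RHS becomes 56/5 − (-4)·(63/5) = 308/5.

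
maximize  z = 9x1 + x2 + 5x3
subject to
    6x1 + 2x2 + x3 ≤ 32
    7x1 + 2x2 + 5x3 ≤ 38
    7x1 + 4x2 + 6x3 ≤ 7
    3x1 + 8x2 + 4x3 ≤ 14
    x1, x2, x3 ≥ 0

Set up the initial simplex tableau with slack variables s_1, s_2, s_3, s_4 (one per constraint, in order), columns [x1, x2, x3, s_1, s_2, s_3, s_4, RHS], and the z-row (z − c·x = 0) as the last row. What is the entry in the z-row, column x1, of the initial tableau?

The z-row carries the negated objective coefficients: the x1 entry is -9.

-9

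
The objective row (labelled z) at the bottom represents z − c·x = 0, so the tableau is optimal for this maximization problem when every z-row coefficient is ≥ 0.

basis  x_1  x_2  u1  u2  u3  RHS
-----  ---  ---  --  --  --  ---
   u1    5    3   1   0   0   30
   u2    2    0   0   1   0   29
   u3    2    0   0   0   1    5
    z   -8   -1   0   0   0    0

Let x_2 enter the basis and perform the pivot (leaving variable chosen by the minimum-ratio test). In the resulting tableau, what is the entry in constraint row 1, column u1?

Ratio test on column x_2 — row 1: 30/3 = 10; row 2: entry 0 ≤ 0; row 3: entry 0 ≤ 0. Minimum is 10 at row 1 (u1 leaves); pivot element 3.
Divide row 1 by 3; eliminate column x_2 from the other rows.
In the new row 1, the u1 entry is the old entry divided by the pivot: 1/3 = 1/3.

1/3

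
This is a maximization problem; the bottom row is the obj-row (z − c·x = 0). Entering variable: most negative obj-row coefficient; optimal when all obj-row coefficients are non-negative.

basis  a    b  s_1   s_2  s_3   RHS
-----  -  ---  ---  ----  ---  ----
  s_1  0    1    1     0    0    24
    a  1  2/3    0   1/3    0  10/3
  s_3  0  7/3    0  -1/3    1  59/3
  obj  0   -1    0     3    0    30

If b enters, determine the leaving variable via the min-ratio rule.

Column b entries and ratios — s_1: 24/1 = 24; a: (10/3)/(2/3) = 5; s_3: (59/3)/(7/3) = 59/7.
Smallest ratio is 5 in the row of a, so a leaves.

a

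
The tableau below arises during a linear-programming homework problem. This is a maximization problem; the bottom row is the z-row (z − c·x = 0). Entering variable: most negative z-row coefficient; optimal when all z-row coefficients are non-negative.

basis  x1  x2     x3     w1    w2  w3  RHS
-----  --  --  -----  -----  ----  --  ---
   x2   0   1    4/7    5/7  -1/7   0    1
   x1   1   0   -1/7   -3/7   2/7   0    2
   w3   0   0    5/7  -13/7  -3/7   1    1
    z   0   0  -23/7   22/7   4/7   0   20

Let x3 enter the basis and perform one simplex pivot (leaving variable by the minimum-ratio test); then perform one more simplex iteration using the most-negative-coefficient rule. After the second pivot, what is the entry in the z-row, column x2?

Ratio test on column x3 — row 1: 1/(4/7) = 7/4; row 2: entry -1/7 ≤ 0; row 3: 1/(5/7) = 7/5. Minimum is 7/5 at row 3 (w3 leaves); pivot element 5/7.
Divide row 3 by 5/7; eliminate column x3 from the other rows.
Second iteration: most negative z-row entry is -27/5 in column w1, so w1 enters.
Ratio test on column w1 — row 1: (1/5)/(11/5) = 1/11; row 2: entry -4/5 ≤ 0; row 3: entry -13/5 ≤ 0. Minimum is 1/11 at row 1 (x2 leaves); pivot element 11/5.
Divide row 1 by 11/5; eliminate column w1 from the other rows.
After both pivots, the entry at the z-row, column x2 is 27/11.

27/11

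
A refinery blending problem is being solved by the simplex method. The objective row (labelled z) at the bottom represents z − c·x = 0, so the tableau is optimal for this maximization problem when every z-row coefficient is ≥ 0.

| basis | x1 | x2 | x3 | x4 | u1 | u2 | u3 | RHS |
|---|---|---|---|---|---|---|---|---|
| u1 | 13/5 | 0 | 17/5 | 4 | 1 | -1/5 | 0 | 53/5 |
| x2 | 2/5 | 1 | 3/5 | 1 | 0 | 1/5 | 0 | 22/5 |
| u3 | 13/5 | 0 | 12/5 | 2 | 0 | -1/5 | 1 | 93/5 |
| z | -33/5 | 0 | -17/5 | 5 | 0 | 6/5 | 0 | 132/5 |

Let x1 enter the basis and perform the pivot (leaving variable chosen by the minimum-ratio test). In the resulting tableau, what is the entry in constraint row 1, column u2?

Ratio test on column x1 — row 1: (53/5)/(13/5) = 53/13; row 2: (22/5)/(2/5) = 11; row 3: (93/5)/(13/5) = 93/13. Minimum is 53/13 at row 1 (u1 leaves); pivot element 13/5.
Divide row 1 by 13/5; eliminate column x1 from the other rows.
In the new row 1, the u2 entry is the old entry divided by the pivot: (-1/5)/(13/5) = -1/13.

-1/13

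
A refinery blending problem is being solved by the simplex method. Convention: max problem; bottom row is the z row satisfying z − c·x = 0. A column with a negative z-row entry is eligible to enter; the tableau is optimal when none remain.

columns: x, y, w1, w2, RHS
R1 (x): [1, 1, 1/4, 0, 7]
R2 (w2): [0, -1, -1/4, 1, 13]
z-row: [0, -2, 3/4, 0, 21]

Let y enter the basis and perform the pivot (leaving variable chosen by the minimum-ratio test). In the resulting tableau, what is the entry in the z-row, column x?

2

Ratio test on column y — row 1: 7/1 = 7; row 2: entry -1 ≤ 0. Minimum is 7 at row 1 (x leaves); pivot element 1.
Divide row 1 by 1; eliminate column y from the other rows.
z-row update in column x: 0 − (-2)·1 = 2.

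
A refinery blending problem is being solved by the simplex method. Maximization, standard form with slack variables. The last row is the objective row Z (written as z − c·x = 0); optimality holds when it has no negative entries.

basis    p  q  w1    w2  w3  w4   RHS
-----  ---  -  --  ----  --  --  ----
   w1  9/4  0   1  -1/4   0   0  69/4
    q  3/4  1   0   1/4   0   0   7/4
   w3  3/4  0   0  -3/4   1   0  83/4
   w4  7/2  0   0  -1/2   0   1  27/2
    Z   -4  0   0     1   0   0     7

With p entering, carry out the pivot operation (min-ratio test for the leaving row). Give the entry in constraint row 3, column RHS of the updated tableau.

19

Ratio test on column p — row 1: (69/4)/(9/4) = 23/3; row 2: (7/4)/(3/4) = 7/3; row 3: (83/4)/(3/4) = 83/3; row 4: (27/2)/(7/2) = 27/7. Minimum is 7/3 at row 2 (q leaves); pivot element 3/4.
Divide row 2 by 3/4; eliminate column p from the other rows.
Row 3 update in column RHS: 83/4 − (3/4)·(7/3) = 19.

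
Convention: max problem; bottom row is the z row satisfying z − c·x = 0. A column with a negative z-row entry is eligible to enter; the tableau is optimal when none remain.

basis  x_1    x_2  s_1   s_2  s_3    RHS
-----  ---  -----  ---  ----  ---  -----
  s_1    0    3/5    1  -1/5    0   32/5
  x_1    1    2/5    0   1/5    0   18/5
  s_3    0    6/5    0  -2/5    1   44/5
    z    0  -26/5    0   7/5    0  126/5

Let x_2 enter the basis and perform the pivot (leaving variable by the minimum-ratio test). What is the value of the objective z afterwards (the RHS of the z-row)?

190/3

Ratio test on column x_2 — row 1: (32/5)/(3/5) = 32/3; row 2: (18/5)/(2/5) = 9; row 3: (44/5)/(6/5) = 22/3. Minimum is 22/3 at row 3 (s_3 leaves); pivot element 6/5.
Pivot on row 3; the z-row RHS becomes 126/5 − (-26/5)·(22/3) = 190/3.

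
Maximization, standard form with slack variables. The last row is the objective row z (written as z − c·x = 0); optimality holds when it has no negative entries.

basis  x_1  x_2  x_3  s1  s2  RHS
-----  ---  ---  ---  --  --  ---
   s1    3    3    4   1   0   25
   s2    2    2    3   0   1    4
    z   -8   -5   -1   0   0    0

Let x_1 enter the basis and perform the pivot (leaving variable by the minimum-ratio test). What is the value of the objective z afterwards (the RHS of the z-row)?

16

Ratio test on column x_1 — row 1: 25/3 = 25/3; row 2: 4/2 = 2. Minimum is 2 at row 2 (s2 leaves); pivot element 2.
Pivot on row 2; the z-row RHS becomes 0 − (-8)·2 = 16.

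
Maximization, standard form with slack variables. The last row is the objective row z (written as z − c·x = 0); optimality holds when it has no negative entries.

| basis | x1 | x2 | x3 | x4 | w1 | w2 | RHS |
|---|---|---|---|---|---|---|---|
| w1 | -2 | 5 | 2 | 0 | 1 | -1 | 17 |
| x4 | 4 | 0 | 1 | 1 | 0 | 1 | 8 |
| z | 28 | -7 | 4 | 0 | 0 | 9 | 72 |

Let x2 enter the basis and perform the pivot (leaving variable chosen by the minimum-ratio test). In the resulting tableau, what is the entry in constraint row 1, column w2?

-1/5

Ratio test on column x2 — row 1: 17/5 = 17/5; row 2: entry 0 ≤ 0. Minimum is 17/5 at row 1 (w1 leaves); pivot element 5.
Divide row 1 by 5; eliminate column x2 from the other rows.
In the new row 1, the w2 entry is the old entry divided by the pivot: (-1)/5 = -1/5.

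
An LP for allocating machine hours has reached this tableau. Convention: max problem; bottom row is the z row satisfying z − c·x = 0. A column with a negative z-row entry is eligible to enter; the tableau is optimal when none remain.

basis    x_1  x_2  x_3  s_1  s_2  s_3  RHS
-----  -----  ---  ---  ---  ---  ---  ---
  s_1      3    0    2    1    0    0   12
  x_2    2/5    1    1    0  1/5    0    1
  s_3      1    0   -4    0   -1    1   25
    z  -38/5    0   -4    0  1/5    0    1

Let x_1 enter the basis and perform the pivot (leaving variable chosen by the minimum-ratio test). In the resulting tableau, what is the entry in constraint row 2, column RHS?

5/2

Ratio test on column x_1 — row 1: 12/3 = 4; row 2: 1/(2/5) = 5/2; row 3: 25/1 = 25. Minimum is 5/2 at row 2 (x_2 leaves); pivot element 2/5.
Divide row 2 by 2/5; eliminate column x_1 from the other rows.
In the new row 2, the RHS entry is the old entry divided by the pivot: 1/(2/5) = 5/2.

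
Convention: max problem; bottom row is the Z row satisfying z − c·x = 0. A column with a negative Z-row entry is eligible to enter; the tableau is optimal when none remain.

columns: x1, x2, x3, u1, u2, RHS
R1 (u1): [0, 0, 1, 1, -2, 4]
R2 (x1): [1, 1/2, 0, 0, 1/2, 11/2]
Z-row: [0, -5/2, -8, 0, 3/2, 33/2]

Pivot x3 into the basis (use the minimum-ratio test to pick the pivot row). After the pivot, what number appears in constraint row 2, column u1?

Ratio test on column x3 — row 1: 4/1 = 4; row 2: entry 0 ≤ 0. Minimum is 4 at row 1 (u1 leaves); pivot element 1.
Divide row 1 by 1; eliminate column x3 from the other rows.
Row 2 update in column u1: 0 − 0·1 = 0.

0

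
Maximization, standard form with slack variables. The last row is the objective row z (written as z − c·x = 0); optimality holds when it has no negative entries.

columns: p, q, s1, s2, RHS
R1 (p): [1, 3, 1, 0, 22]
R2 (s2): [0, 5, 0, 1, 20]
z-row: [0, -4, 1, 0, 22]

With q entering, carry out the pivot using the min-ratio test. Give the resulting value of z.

38

Ratio test on column q — row 1: 22/3 = 22/3; row 2: 20/5 = 4. Minimum is 4 at row 2 (s2 leaves); pivot element 5.
Pivot on row 2; the z-row RHS becomes 22 − (-4)·4 = 38.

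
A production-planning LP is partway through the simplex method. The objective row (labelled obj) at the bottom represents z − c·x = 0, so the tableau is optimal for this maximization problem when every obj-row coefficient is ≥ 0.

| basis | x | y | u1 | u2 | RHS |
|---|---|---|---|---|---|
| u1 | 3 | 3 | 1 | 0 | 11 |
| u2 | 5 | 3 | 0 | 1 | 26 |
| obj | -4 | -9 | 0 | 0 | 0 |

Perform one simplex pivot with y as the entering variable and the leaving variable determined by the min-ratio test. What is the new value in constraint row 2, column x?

2

Ratio test on column y — row 1: 11/3 = 11/3; row 2: 26/3 = 26/3. Minimum is 11/3 at row 1 (u1 leaves); pivot element 3.
Divide row 1 by 3; eliminate column y from the other rows.
Row 2 update in column x: 5 − 3·1 = 2.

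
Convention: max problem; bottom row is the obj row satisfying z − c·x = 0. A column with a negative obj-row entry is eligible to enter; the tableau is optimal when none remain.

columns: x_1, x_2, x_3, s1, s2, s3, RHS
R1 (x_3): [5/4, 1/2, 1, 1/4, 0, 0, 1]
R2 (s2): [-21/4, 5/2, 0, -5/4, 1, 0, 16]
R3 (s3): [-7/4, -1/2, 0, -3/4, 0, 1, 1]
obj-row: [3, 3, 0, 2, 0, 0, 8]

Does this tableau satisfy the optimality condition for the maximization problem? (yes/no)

yes

Every obj-row coefficient is ≥ 0, so the tableau is optimal.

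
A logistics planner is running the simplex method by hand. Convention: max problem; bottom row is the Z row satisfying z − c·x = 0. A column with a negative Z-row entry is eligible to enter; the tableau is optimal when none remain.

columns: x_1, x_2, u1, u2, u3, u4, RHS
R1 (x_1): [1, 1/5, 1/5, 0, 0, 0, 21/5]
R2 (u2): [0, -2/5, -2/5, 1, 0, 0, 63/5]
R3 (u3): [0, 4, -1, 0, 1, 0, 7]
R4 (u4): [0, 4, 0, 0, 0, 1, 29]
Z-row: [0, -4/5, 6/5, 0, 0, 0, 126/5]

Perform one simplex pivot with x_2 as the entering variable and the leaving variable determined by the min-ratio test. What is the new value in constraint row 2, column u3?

Ratio test on column x_2 — row 1: (21/5)/(1/5) = 21; row 2: entry -2/5 ≤ 0; row 3: 7/4 = 7/4; row 4: 29/4 = 29/4. Minimum is 7/4 at row 3 (u3 leaves); pivot element 4.
Divide row 3 by 4; eliminate column x_2 from the other rows.
Row 2 update in column u3: 0 − (-2/5)·(1/4) = 1/10.

1/10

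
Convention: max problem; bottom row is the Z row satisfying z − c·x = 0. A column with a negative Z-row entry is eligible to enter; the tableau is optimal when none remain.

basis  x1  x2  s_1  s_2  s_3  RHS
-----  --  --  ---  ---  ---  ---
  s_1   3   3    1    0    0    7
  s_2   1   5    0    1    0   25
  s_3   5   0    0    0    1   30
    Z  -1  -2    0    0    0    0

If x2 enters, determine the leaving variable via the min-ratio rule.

Column x2 entries and ratios — s_1: 7/3 = 7/3; s_2: 25/5 = 5; s_3: 0 ≤ 0, skip.
Smallest ratio is 7/3 in the row of s_1, so s_1 leaves.

s_1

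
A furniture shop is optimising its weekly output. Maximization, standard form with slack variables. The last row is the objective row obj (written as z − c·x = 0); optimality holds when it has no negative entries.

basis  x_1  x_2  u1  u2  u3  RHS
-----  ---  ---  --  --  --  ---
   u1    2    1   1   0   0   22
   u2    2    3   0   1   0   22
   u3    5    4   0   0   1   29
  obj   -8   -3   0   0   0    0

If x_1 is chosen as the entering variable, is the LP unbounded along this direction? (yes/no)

Column x_1 has positive entries in row(s) 1, 2, 3, so the ratio test bounds it — not unbounded.

no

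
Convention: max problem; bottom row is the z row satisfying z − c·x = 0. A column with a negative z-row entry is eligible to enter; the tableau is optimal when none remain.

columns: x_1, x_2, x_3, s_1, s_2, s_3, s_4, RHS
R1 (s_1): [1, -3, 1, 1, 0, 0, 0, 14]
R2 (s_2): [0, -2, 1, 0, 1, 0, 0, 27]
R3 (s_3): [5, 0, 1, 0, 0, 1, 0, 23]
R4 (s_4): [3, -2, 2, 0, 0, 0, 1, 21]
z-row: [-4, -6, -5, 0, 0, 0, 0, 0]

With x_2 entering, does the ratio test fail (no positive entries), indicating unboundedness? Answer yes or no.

Every constraint-row entry in column x_2 is ≤ 0, so increasing x_2 is unbounded.

yes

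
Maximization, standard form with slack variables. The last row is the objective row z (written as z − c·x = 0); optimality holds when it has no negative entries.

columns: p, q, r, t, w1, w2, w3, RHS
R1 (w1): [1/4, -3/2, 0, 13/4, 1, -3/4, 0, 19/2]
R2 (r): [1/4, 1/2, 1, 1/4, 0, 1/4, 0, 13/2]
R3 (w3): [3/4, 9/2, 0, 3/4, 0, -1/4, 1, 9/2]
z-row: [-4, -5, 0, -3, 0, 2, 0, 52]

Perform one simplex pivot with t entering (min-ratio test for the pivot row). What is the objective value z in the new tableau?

Ratio test on column t — row 1: (19/2)/(13/4) = 38/13; row 2: (13/2)/(1/4) = 26; row 3: (9/2)/(3/4) = 6. Minimum is 38/13 at row 1 (w1 leaves); pivot element 13/4.
Pivot on row 1; the z-row RHS becomes 52 − (-3)·(38/13) = 790/13.

790/13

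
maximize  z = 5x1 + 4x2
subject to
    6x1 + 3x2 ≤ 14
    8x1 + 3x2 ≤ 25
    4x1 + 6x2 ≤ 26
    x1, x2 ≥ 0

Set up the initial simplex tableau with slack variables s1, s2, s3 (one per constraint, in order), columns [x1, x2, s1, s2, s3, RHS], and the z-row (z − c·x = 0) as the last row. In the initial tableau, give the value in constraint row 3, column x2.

6

Constraint 3 has coefficient 6 on x2.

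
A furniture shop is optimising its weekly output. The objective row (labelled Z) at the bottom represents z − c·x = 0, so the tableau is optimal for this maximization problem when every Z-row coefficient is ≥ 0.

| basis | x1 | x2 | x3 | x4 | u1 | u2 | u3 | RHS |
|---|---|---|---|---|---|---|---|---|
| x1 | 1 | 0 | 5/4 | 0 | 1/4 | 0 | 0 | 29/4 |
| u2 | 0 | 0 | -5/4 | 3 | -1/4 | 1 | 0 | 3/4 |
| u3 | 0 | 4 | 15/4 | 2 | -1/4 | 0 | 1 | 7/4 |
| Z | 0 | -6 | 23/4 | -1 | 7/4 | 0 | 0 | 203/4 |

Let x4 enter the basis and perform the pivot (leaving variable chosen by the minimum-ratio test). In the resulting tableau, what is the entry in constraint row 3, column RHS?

5/4

Ratio test on column x4 — row 1: entry 0 ≤ 0; row 2: (3/4)/3 = 1/4; row 3: (7/4)/2 = 7/8. Minimum is 1/4 at row 2 (u2 leaves); pivot element 3.
Divide row 2 by 3; eliminate column x4 from the other rows.
Row 3 update in column RHS: 7/4 − 2·(1/4) = 5/4.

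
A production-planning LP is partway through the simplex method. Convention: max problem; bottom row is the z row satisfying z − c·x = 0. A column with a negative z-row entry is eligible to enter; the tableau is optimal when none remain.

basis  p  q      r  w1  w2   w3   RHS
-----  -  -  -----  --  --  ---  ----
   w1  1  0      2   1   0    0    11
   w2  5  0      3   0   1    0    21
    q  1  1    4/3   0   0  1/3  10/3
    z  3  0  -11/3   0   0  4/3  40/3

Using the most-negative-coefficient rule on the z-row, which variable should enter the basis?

r

Negative z-row entries: r: -11/3.
The most negative is -11/3 in column r, so r enters.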